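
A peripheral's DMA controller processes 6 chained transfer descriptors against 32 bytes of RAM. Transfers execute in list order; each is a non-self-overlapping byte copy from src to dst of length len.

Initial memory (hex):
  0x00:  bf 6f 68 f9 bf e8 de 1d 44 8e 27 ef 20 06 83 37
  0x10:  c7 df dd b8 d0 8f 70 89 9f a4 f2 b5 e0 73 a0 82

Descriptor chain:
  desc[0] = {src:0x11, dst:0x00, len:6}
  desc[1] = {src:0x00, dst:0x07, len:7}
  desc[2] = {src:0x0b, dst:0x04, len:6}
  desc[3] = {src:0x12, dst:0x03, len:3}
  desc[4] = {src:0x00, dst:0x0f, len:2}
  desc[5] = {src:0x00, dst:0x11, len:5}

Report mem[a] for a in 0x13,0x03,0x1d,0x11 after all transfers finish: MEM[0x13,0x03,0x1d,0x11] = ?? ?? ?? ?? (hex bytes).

MEM[0x13,0x03,0x1d,0x11] = b8 dd 73 df

D0: mem[0x00..0x05] <- [df dd b8 d0 8f 70]
D1: mem[0x07..0x0d] <- [df dd b8 d0 8f 70 de]
D2: mem[0x04..0x09] <- [8f 70 de 83 37 c7]
D3: mem[0x03..0x05] <- [dd b8 d0]
D4: mem[0x0f..0x10] <- [df dd]
D5: mem[0x11..0x15] <- [df dd b8 dd b8]
query mem[0x13]=0xb8, mem[0x03]=0xdd, mem[0x1d]=0x73, mem[0x11]=0xdf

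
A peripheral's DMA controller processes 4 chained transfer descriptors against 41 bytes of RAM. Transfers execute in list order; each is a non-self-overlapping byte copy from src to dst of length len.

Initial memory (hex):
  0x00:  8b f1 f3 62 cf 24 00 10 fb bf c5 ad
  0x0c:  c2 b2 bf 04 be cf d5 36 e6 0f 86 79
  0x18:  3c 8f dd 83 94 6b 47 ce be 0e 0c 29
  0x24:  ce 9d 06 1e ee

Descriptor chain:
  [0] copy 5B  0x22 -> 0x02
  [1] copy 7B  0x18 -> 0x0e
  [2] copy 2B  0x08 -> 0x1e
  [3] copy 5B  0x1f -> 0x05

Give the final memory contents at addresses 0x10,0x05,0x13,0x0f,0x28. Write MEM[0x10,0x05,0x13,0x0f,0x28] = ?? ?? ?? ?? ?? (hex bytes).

MEM[0x10,0x05,0x13,0x0f,0x28] = dd bf 6b 8f ee

[0] 0x22->0x02 len=5 : 0c 29 ce 9d 06
[1] 0x18->0x0e len=7 : 3c 8f dd 83 94 6b 47
[2] 0x08->0x1e len=2 : fb bf
[3] 0x1f->0x05 len=5 : bf be 0e 0c 29
query mem[0x10]=0xdd, mem[0x05]=0xbf, mem[0x13]=0x6b, mem[0x0f]=0x8f, mem[0x28]=0xee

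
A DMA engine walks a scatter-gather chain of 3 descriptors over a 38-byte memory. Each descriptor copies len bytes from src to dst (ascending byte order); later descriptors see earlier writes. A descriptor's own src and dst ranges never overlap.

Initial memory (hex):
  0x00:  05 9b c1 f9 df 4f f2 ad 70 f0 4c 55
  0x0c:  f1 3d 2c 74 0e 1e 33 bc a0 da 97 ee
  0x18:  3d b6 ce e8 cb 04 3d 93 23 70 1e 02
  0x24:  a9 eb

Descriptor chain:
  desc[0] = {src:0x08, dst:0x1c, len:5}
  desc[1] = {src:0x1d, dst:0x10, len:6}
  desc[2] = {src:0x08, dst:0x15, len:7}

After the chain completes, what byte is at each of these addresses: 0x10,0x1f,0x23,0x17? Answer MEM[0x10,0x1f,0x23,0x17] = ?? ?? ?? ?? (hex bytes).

D0: mem[0x1c..0x20] <- [70 f0 4c 55 f1]
D1: mem[0x10..0x15] <- [f0 4c 55 f1 70 1e]
D2: mem[0x15..0x1b] <- [70 f0 4c 55 f1 3d 2c]
query mem[0x10]=0xf0, mem[0x1f]=0x55, mem[0x23]=0x02, mem[0x17]=0x4c

MEM[0x10,0x1f,0x23,0x17] = f0 55 02 4c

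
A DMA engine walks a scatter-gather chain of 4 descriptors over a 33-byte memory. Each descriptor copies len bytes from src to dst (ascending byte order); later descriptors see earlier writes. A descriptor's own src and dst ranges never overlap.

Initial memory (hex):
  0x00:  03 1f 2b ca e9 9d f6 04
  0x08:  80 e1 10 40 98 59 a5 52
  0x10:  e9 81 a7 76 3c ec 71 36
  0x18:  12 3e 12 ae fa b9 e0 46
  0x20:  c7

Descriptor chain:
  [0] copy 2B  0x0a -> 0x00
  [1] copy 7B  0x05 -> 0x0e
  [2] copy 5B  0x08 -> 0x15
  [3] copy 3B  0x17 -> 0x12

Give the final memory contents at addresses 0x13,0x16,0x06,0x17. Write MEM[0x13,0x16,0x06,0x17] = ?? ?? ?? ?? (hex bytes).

MEM[0x13,0x16,0x06,0x17] = 40 e1 f6 10

#0 dst[0x00+2] := {0x10,0x40}
#1 dst[0x0e+7] := {0x9d,0xf6,0x04,0x80,0xe1,0x10,0x40}
#2 dst[0x15+5] := {0x80,0xe1,0x10,0x40,0x98}
#3 dst[0x12+3] := {0x10,0x40,0x98}
query mem[0x13]=0x40, mem[0x16]=0xe1, mem[0x06]=0xf6, mem[0x17]=0x10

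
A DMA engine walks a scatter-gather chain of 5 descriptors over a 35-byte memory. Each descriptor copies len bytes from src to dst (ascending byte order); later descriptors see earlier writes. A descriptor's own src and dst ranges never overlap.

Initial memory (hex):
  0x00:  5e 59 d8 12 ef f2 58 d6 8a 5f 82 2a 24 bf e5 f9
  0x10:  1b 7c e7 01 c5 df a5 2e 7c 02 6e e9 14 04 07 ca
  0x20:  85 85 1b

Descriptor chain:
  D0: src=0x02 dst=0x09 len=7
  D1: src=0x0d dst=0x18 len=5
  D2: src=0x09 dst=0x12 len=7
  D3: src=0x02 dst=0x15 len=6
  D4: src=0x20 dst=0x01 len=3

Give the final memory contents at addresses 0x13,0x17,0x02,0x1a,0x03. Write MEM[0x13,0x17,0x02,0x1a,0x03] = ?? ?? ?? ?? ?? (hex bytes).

  after D0: wrote 7B at 0x09 = d812eff258d68a
  after D1: wrote 5B at 0x18 = 58d68a1b7c
  after D2: wrote 7B at 0x12 = d812eff258d68a
  after D3: wrote 6B at 0x15 = d812eff258d6
  after D4: wrote 3B at 0x01 = 85851b
query mem[0x13]=0x12, mem[0x17]=0xef, mem[0x02]=0x85, mem[0x1a]=0xd6, mem[0x03]=0x1b

MEM[0x13,0x17,0x02,0x1a,0x03] = 12 ef 85 d6 1b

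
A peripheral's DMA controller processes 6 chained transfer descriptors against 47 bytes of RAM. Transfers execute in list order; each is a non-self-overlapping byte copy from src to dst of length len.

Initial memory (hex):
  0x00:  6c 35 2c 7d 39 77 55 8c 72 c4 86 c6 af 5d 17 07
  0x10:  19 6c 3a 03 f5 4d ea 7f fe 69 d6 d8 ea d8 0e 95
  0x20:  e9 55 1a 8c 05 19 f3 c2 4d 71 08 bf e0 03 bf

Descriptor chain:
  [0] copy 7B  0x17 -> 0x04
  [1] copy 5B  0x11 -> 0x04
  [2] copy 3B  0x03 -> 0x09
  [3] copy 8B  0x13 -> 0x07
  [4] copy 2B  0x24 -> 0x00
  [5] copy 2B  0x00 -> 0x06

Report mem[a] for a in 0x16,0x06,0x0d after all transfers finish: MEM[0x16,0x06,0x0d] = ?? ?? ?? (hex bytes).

MEM[0x16,0x06,0x0d] = ea 05 69

D0: mem[0x04..0x0a] <- [7f fe 69 d6 d8 ea d8]
D1: mem[0x04..0x08] <- [6c 3a 03 f5 4d]
D2: mem[0x09..0x0b] <- [7d 6c 3a]
D3: mem[0x07..0x0e] <- [03 f5 4d ea 7f fe 69 d6]
D4: mem[0x00..0x01] <- [05 19]
D5: mem[0x06..0x07] <- [05 19]
query mem[0x16]=0xea, mem[0x06]=0x05, mem[0x0d]=0x69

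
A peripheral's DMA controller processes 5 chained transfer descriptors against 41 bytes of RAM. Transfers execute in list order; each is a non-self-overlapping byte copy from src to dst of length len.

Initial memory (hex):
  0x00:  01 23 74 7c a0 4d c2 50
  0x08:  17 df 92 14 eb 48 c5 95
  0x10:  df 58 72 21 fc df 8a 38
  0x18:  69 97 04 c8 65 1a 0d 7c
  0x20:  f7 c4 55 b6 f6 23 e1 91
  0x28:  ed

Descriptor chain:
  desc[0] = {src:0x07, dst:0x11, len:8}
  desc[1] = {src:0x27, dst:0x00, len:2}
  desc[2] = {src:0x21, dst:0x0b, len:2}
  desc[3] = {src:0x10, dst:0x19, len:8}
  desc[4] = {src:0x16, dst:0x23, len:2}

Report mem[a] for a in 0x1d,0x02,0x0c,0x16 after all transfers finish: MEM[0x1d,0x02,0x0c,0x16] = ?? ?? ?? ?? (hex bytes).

D0: mem[0x11..0x18] <- [50 17 df 92 14 eb 48 c5]
D1: mem[0x00..0x01] <- [91 ed]
D2: mem[0x0b..0x0c] <- [c4 55]
D3: mem[0x19..0x20] <- [df 50 17 df 92 14 eb 48]
D4: mem[0x23..0x24] <- [eb 48]
query mem[0x1d]=0x92, mem[0x02]=0x74, mem[0x0c]=0x55, mem[0x16]=0xeb

MEM[0x1d,0x02,0x0c,0x16] = 92 74 55 eb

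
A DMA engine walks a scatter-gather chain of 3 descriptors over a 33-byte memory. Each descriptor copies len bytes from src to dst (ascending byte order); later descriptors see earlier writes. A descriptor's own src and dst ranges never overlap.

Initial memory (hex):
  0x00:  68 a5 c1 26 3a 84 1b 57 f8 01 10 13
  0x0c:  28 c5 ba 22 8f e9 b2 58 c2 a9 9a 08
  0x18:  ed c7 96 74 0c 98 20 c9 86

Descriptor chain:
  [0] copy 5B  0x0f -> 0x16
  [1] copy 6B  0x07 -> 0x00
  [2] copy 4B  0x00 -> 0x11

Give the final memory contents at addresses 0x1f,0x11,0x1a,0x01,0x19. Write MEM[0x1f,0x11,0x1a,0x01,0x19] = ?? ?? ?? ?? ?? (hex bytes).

MEM[0x1f,0x11,0x1a,0x01,0x19] = c9 57 58 f8 b2

#0 dst[0x16+5] := {0x22,0x8f,0xe9,0xb2,0x58}
#1 dst[0x00+6] := {0x57,0xf8,0x01,0x10,0x13,0x28}
#2 dst[0x11+4] := {0x57,0xf8,0x01,0x10}
query mem[0x1f]=0xc9, mem[0x11]=0x57, mem[0x1a]=0x58, mem[0x01]=0xf8, mem[0x19]=0xb2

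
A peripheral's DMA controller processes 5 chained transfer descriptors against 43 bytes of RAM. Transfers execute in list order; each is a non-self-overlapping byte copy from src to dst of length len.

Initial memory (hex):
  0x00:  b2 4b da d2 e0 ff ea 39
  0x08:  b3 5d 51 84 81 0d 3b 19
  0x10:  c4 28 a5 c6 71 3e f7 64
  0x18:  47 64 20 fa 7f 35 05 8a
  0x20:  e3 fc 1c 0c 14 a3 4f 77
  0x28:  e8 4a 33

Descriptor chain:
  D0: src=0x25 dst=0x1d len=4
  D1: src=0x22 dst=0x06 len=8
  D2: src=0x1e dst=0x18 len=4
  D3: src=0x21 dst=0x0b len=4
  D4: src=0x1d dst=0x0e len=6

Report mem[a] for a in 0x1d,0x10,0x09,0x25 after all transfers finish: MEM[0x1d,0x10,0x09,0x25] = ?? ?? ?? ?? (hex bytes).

  after D0: wrote 4B at 0x1d = a34f77e8
  after D1: wrote 8B at 0x06 = 1c0c14a34f77e84a
  after D2: wrote 4B at 0x18 = 4f77e8fc
  after D3: wrote 4B at 0x0b = fc1c0c14
  after D4: wrote 6B at 0x0e = a34f77e8fc1c
query mem[0x1d]=0xa3, mem[0x10]=0x77, mem[0x09]=0xa3, mem[0x25]=0xa3

MEM[0x1d,0x10,0x09,0x25] = a3 77 a3 a3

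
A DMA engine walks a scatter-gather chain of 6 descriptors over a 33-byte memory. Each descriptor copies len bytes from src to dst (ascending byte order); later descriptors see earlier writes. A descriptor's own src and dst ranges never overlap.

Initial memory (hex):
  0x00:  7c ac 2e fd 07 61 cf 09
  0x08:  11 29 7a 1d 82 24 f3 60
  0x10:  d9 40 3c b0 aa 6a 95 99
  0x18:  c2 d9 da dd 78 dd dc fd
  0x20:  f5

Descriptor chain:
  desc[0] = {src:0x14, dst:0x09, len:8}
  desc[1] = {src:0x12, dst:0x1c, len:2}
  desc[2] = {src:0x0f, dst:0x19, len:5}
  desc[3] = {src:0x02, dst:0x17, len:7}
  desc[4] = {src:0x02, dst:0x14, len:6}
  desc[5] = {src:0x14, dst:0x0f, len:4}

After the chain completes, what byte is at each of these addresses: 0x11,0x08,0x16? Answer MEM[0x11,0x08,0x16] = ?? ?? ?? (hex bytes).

MEM[0x11,0x08,0x16] = 07 11 07

D0: mem[0x09..0x10] <- [aa 6a 95 99 c2 d9 da dd]
D1: mem[0x1c..0x1d] <- [3c b0]
D2: mem[0x19..0x1d] <- [da dd 40 3c b0]
D3: mem[0x17..0x1d] <- [2e fd 07 61 cf 09 11]
D4: mem[0x14..0x19] <- [2e fd 07 61 cf 09]
D5: mem[0x0f..0x12] <- [2e fd 07 61]
query mem[0x11]=0x07, mem[0x08]=0x11, mem[0x16]=0x07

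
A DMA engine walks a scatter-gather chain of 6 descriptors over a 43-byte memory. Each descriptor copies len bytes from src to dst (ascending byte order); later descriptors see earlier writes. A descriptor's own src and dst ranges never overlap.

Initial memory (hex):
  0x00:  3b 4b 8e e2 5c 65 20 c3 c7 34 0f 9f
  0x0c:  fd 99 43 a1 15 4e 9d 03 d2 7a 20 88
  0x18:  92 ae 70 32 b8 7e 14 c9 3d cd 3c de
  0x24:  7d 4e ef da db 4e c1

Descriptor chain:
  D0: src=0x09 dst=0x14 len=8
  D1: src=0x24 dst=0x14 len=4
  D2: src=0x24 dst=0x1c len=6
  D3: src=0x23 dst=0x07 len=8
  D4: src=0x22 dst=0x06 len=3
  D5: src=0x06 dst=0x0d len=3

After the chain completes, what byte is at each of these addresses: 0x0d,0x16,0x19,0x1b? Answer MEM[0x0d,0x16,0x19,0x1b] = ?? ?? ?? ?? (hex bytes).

MEM[0x0d,0x16,0x19,0x1b] = 3c ef 43 15

D0: mem[0x14..0x1b] <- [34 0f 9f fd 99 43 a1 15]
D1: mem[0x14..0x17] <- [7d 4e ef da]
D2: mem[0x1c..0x21] <- [7d 4e ef da db 4e]
D3: mem[0x07..0x0e] <- [de 7d 4e ef da db 4e c1]
D4: mem[0x06..0x08] <- [3c de 7d]
D5: mem[0x0d..0x0f] <- [3c de 7d]
query mem[0x0d]=0x3c, mem[0x16]=0xef, mem[0x19]=0x43, mem[0x1b]=0x15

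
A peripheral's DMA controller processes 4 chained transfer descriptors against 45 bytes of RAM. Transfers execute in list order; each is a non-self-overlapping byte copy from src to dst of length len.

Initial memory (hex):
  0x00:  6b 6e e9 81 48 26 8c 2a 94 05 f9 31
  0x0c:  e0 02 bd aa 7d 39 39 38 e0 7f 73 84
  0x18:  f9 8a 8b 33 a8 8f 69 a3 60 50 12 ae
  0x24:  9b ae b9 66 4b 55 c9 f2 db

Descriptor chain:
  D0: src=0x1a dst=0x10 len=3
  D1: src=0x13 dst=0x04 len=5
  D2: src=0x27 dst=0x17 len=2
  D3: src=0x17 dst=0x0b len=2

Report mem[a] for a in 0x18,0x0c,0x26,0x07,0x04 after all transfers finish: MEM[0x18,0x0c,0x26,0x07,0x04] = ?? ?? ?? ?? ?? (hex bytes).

D0: mem[0x10..0x12] <- [8b 33 a8]
D1: mem[0x04..0x08] <- [38 e0 7f 73 84]
D2: mem[0x17..0x18] <- [66 4b]
D3: mem[0x0b..0x0c] <- [66 4b]
query mem[0x18]=0x4b, mem[0x0c]=0x4b, mem[0x26]=0xb9, mem[0x07]=0x73, mem[0x04]=0x38

MEM[0x18,0x0c,0x26,0x07,0x04] = 4b 4b b9 73 38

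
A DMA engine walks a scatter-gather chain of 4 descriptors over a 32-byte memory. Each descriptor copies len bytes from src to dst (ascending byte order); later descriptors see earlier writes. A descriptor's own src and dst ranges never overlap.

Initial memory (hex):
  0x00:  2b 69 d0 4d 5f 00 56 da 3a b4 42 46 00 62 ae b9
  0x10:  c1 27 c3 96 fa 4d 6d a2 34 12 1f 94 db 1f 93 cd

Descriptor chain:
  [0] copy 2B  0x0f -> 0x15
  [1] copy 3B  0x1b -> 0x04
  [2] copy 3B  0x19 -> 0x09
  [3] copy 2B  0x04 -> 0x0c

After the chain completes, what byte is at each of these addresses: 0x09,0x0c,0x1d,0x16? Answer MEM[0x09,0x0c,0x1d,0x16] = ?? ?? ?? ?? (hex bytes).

#0 dst[0x15+2] := {0xb9,0xc1}
#1 dst[0x04+3] := {0x94,0xdb,0x1f}
#2 dst[0x09+3] := {0x12,0x1f,0x94}
#3 dst[0x0c+2] := {0x94,0xdb}
query mem[0x09]=0x12, mem[0x0c]=0x94, mem[0x1d]=0x1f, mem[0x16]=0xc1

MEM[0x09,0x0c,0x1d,0x16] = 12 94 1f c1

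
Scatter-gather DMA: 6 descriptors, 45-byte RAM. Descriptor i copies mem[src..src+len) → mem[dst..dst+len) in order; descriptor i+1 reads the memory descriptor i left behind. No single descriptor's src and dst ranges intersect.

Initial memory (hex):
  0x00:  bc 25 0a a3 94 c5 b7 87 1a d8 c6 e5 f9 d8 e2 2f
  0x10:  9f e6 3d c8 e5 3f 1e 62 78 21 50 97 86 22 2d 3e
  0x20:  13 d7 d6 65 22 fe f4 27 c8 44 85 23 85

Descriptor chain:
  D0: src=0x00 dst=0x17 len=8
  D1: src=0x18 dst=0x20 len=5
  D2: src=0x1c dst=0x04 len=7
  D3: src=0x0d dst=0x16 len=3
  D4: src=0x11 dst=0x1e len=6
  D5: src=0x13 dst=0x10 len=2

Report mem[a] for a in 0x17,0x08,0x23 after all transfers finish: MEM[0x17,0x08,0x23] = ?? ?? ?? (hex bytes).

MEM[0x17,0x08,0x23] = e2 25 d8

D0: mem[0x17..0x1e] <- [bc 25 0a a3 94 c5 b7 87]
D1: mem[0x20..0x24] <- [25 0a a3 94 c5]
D2: mem[0x04..0x0a] <- [c5 b7 87 3e 25 0a a3]
D3: mem[0x16..0x18] <- [d8 e2 2f]
D4: mem[0x1e..0x23] <- [e6 3d c8 e5 3f d8]
D5: mem[0x10..0x11] <- [c8 e5]
query mem[0x17]=0xe2, mem[0x08]=0x25, mem[0x23]=0xd8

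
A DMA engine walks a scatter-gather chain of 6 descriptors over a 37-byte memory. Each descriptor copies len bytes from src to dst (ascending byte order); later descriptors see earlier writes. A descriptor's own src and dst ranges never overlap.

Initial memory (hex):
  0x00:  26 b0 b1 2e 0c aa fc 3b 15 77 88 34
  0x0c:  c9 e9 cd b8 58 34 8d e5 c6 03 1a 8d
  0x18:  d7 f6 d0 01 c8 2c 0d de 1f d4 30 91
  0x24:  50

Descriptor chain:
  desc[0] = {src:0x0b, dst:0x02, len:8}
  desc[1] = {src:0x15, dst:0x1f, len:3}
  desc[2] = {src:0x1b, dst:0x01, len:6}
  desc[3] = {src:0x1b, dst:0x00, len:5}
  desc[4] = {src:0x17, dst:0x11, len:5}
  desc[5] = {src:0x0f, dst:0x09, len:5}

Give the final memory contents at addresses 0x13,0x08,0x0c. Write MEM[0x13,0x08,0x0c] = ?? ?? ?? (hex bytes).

[0] 0x0b->0x02 len=8 : 34 c9 e9 cd b8 58 34 8d
[1] 0x15->0x1f len=3 : 03 1a 8d
[2] 0x1b->0x01 len=6 : 01 c8 2c 0d 03 1a
[3] 0x1b->0x00 len=5 : 01 c8 2c 0d 03
[4] 0x17->0x11 len=5 : 8d d7 f6 d0 01
[5] 0x0f->0x09 len=5 : b8 58 8d d7 f6
query mem[0x13]=0xf6, mem[0x08]=0x34, mem[0x0c]=0xd7

MEM[0x13,0x08,0x0c] = f6 34 d7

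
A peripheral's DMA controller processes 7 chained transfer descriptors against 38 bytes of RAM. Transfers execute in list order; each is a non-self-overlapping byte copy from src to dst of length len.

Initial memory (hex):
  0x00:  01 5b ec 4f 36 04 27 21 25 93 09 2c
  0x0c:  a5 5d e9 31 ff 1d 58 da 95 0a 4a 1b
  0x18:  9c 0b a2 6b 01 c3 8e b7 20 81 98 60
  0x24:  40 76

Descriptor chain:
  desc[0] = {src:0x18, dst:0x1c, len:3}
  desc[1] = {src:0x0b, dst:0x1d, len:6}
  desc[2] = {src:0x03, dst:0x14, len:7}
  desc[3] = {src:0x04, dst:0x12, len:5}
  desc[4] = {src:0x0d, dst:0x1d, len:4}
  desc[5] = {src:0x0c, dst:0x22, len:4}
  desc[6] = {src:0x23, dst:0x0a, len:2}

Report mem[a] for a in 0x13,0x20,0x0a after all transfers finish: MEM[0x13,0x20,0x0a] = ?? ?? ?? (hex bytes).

#0 dst[0x1c+3] := {0x9c,0x0b,0xa2}
#1 dst[0x1d+6] := {0x2c,0xa5,0x5d,0xe9,0x31,0xff}
#2 dst[0x14+7] := {0x4f,0x36,0x04,0x27,0x21,0x25,0x93}
#3 dst[0x12+5] := {0x36,0x04,0x27,0x21,0x25}
#4 dst[0x1d+4] := {0x5d,0xe9,0x31,0xff}
#5 dst[0x22+4] := {0xa5,0x5d,0xe9,0x31}
#6 dst[0x0a+2] := {0x5d,0xe9}
query mem[0x13]=0x04, mem[0x20]=0xff, mem[0x0a]=0x5d

MEM[0x13,0x20,0x0a] = 04 ff 5d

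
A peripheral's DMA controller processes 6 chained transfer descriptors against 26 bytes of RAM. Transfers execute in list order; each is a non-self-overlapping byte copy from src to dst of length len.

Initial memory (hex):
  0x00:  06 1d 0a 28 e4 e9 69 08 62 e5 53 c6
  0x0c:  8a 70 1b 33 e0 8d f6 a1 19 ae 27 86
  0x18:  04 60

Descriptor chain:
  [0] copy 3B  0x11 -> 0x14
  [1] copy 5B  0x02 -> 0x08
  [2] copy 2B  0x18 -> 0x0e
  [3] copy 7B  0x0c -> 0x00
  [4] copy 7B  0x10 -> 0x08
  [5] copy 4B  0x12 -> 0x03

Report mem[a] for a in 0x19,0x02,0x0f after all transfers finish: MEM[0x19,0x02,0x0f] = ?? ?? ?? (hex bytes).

MEM[0x19,0x02,0x0f] = 60 04 60

#0 dst[0x14+3] := {0x8d,0xf6,0xa1}
#1 dst[0x08+5] := {0x0a,0x28,0xe4,0xe9,0x69}
#2 dst[0x0e+2] := {0x04,0x60}
#3 dst[0x00+7] := {0x69,0x70,0x04,0x60,0xe0,0x8d,0xf6}
#4 dst[0x08+7] := {0xe0,0x8d,0xf6,0xa1,0x8d,0xf6,0xa1}
#5 dst[0x03+4] := {0xf6,0xa1,0x8d,0xf6}
query mem[0x19]=0x60, mem[0x02]=0x04, mem[0x0f]=0x60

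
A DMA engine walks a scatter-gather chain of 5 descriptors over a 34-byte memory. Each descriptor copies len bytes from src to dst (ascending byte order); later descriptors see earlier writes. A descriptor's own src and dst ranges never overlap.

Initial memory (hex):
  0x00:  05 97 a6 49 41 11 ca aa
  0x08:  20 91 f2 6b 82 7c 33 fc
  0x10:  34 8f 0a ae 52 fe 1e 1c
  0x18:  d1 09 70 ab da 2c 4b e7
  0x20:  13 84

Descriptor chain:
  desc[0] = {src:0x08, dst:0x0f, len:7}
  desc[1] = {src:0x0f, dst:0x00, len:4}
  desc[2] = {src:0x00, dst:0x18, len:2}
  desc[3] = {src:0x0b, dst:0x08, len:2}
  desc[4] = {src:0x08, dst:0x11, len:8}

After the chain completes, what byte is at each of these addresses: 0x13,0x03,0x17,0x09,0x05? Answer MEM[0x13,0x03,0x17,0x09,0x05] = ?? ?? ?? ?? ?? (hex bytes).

[0] 0x08->0x0f len=7 : 20 91 f2 6b 82 7c 33
[1] 0x0f->0x00 len=4 : 20 91 f2 6b
[2] 0x00->0x18 len=2 : 20 91
[3] 0x0b->0x08 len=2 : 6b 82
[4] 0x08->0x11 len=8 : 6b 82 f2 6b 82 7c 33 20
query mem[0x13]=0xf2, mem[0x03]=0x6b, mem[0x17]=0x33, mem[0x09]=0x82, mem[0x05]=0x11

MEM[0x13,0x03,0x17,0x09,0x05] = f2 6b 33 82 11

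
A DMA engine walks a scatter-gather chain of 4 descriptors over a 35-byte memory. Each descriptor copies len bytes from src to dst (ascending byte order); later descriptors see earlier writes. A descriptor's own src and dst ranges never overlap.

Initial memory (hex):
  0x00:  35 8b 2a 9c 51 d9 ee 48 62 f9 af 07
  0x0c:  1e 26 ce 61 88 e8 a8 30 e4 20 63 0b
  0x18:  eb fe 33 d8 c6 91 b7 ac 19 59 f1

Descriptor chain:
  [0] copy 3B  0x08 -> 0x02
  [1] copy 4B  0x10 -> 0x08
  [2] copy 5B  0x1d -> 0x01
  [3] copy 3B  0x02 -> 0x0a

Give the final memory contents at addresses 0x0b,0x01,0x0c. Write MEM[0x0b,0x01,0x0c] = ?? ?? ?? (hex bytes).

MEM[0x0b,0x01,0x0c] = ac 91 19

#0 dst[0x02+3] := {0x62,0xf9,0xaf}
#1 dst[0x08+4] := {0x88,0xe8,0xa8,0x30}
#2 dst[0x01+5] := {0x91,0xb7,0xac,0x19,0x59}
#3 dst[0x0a+3] := {0xb7,0xac,0x19}
query mem[0x0b]=0xac, mem[0x01]=0x91, mem[0x0c]=0x19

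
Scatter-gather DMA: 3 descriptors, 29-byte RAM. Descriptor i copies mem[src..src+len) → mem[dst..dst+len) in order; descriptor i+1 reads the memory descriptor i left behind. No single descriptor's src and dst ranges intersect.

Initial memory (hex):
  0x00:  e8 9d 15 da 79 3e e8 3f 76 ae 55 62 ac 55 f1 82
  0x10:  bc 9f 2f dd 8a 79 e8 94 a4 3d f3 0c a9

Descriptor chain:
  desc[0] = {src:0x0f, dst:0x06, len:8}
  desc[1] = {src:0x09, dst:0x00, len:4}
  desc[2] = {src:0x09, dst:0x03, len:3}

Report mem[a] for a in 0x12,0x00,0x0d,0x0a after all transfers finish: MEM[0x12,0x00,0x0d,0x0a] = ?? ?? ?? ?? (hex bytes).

  after D0: wrote 8B at 0x06 = 82bc9f2fdd8a79e8
  after D1: wrote 4B at 0x00 = 2fdd8a79
  after D2: wrote 3B at 0x03 = 2fdd8a
query mem[0x12]=0x2f, mem[0x00]=0x2f, mem[0x0d]=0xe8, mem[0x0a]=0xdd

MEM[0x12,0x00,0x0d,0x0a] = 2f 2f e8 dd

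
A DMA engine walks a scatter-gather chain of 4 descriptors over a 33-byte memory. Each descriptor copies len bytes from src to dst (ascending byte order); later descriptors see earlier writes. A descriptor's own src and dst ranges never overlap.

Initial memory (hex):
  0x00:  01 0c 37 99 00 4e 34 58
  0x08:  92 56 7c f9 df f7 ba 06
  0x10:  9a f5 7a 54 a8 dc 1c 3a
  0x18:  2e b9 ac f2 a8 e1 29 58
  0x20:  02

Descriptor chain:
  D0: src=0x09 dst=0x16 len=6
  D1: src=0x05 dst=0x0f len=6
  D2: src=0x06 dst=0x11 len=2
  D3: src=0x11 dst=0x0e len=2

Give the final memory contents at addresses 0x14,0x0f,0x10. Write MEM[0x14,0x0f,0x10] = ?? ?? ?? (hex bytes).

  after D0: wrote 6B at 0x16 = 567cf9dff7ba
  after D1: wrote 6B at 0x0f = 4e345892567c
  after D2: wrote 2B at 0x11 = 3458
  after D3: wrote 2B at 0x0e = 3458
query mem[0x14]=0x7c, mem[0x0f]=0x58, mem[0x10]=0x34

MEM[0x14,0x0f,0x10] = 7c 58 34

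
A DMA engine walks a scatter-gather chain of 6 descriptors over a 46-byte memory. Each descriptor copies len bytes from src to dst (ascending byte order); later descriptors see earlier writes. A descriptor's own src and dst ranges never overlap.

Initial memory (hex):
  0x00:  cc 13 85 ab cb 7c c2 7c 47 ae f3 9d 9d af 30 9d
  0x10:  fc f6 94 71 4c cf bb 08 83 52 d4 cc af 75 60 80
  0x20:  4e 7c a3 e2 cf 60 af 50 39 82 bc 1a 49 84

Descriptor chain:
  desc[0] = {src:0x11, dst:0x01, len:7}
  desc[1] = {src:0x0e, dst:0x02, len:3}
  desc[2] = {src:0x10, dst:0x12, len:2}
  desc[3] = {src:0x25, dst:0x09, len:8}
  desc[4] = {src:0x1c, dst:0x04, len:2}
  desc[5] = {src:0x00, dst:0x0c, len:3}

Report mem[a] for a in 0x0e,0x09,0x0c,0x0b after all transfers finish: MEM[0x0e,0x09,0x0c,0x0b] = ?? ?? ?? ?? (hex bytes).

MEM[0x0e,0x09,0x0c,0x0b] = 30 60 cc 50

D0: mem[0x01..0x07] <- [f6 94 71 4c cf bb 08]
D1: mem[0x02..0x04] <- [30 9d fc]
D2: mem[0x12..0x13] <- [fc f6]
D3: mem[0x09..0x10] <- [60 af 50 39 82 bc 1a 49]
D4: mem[0x04..0x05] <- [af 75]
D5: mem[0x0c..0x0e] <- [cc f6 30]
query mem[0x0e]=0x30, mem[0x09]=0x60, mem[0x0c]=0xcc, mem[0x0b]=0x50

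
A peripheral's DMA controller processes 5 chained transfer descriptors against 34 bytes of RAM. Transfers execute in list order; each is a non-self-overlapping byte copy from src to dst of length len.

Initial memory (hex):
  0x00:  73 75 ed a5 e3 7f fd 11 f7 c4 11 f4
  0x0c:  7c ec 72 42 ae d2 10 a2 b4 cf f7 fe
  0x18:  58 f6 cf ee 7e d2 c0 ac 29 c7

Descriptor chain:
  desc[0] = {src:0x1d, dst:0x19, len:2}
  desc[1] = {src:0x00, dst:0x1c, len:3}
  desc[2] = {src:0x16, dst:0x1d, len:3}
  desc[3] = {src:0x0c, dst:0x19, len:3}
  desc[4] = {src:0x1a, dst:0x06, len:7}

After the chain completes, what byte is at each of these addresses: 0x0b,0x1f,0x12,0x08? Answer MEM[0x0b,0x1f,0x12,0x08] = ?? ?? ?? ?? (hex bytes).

  after D0: wrote 2B at 0x19 = d2c0
  after D1: wrote 3B at 0x1c = 7375ed
  after D2: wrote 3B at 0x1d = f7fe58
  after D3: wrote 3B at 0x19 = 7cec72
  after D4: wrote 7B at 0x06 = ec7273f7fe5829
query mem[0x0b]=0x58, mem[0x1f]=0x58, mem[0x12]=0x10, mem[0x08]=0x73

MEM[0x0b,0x1f,0x12,0x08] = 58 58 10 73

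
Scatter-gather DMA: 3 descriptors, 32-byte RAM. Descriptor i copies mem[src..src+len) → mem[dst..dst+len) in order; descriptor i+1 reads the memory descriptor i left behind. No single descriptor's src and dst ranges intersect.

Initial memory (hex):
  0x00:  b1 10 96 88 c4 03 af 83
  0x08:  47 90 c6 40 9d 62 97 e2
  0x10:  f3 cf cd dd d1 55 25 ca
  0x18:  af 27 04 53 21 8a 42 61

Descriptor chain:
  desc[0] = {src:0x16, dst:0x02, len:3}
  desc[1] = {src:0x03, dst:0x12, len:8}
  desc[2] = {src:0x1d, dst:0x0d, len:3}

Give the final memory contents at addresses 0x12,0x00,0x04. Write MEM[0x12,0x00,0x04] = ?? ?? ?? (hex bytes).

MEM[0x12,0x00,0x04] = ca b1 af

D0: mem[0x02..0x04] <- [25 ca af]
D1: mem[0x12..0x19] <- [ca af 03 af 83 47 90 c6]
D2: mem[0x0d..0x0f] <- [8a 42 61]
query mem[0x12]=0xca, mem[0x00]=0xb1, mem[0x04]=0xaf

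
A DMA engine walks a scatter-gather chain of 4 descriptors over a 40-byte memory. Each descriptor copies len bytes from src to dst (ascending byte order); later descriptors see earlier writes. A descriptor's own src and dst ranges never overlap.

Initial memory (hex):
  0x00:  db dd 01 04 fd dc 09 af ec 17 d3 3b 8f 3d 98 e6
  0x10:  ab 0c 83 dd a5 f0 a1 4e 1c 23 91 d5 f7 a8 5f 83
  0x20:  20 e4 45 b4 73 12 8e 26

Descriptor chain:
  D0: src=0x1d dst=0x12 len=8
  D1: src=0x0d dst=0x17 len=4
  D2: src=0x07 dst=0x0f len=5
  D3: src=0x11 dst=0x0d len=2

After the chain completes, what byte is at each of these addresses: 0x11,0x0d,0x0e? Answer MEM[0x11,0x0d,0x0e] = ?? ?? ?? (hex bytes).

MEM[0x11,0x0d,0x0e] = 17 17 d3

[0] 0x1d->0x12 len=8 : a8 5f 83 20 e4 45 b4 73
[1] 0x0d->0x17 len=4 : 3d 98 e6 ab
[2] 0x07->0x0f len=5 : af ec 17 d3 3b
[3] 0x11->0x0d len=2 : 17 d3
query mem[0x11]=0x17, mem[0x0d]=0x17, mem[0x0e]=0xd3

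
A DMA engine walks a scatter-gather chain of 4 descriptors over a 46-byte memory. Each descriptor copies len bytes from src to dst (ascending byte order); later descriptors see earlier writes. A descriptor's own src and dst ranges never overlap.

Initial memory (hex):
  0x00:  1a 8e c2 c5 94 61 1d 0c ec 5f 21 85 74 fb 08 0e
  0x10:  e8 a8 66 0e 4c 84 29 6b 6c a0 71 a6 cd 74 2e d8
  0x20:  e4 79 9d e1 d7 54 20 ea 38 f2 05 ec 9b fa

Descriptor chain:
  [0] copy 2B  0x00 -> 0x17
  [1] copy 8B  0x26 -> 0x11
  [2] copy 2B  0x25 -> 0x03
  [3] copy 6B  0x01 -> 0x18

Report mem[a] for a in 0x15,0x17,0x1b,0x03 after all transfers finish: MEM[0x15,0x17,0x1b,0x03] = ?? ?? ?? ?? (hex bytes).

MEM[0x15,0x17,0x1b,0x03] = 05 9b 20 54

  after D0: wrote 2B at 0x17 = 1a8e
  after D1: wrote 8B at 0x11 = 20ea38f205ec9bfa
  after D2: wrote 2B at 0x03 = 5420
  after D3: wrote 6B at 0x18 = 8ec25420611d
query mem[0x15]=0x05, mem[0x17]=0x9b, mem[0x1b]=0x20, mem[0x03]=0x54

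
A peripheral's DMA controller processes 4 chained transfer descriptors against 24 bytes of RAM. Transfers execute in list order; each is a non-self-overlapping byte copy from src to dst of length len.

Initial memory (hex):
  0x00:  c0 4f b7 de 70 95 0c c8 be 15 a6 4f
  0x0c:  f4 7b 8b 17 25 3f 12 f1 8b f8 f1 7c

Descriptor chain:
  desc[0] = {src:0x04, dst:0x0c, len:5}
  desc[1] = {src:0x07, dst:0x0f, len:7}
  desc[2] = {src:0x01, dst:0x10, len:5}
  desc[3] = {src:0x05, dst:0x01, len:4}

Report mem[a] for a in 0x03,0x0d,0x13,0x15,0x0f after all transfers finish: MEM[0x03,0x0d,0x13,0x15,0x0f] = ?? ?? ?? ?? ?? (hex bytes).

  after D0: wrote 5B at 0x0c = 70950cc8be
  after D1: wrote 7B at 0x0f = c8be15a64f7095
  after D2: wrote 5B at 0x10 = 4fb7de7095
  after D3: wrote 4B at 0x01 = 950cc8be
query mem[0x03]=0xc8, mem[0x0d]=0x95, mem[0x13]=0x70, mem[0x15]=0x95, mem[0x0f]=0xc8

MEM[0x03,0x0d,0x13,0x15,0x0f] = c8 95 70 95 c8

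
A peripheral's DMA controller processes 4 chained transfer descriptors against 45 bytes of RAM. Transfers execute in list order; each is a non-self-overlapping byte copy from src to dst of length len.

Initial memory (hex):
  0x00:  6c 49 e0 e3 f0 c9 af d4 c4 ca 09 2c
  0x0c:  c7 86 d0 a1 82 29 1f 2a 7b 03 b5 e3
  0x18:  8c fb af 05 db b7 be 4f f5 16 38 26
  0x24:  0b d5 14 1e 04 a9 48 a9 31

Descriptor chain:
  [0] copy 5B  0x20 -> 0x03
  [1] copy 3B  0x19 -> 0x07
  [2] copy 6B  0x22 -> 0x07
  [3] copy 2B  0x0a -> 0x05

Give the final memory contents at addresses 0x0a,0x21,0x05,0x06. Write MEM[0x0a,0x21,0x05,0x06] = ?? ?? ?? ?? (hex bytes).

MEM[0x0a,0x21,0x05,0x06] = d5 16 d5 14

  after D0: wrote 5B at 0x03 = f51638260b
  after D1: wrote 3B at 0x07 = fbaf05
  after D2: wrote 6B at 0x07 = 38260bd5141e
  after D3: wrote 2B at 0x05 = d514
query mem[0x0a]=0xd5, mem[0x21]=0x16, mem[0x05]=0xd5, mem[0x06]=0x14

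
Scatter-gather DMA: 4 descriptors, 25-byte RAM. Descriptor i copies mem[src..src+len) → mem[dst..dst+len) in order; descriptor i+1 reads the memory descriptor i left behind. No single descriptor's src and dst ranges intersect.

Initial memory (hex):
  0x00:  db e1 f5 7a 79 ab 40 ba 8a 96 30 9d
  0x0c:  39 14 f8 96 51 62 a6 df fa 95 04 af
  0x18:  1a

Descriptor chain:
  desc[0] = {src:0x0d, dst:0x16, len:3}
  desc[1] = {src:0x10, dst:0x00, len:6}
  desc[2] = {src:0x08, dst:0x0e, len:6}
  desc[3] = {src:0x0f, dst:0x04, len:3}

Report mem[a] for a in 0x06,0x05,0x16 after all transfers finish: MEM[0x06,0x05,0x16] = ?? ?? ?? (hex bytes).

MEM[0x06,0x05,0x16] = 9d 30 14

  after D0: wrote 3B at 0x16 = 14f896
  after D1: wrote 6B at 0x00 = 5162a6dffa95
  after D2: wrote 6B at 0x0e = 8a96309d3914
  after D3: wrote 3B at 0x04 = 96309d
query mem[0x06]=0x9d, mem[0x05]=0x30, mem[0x16]=0x14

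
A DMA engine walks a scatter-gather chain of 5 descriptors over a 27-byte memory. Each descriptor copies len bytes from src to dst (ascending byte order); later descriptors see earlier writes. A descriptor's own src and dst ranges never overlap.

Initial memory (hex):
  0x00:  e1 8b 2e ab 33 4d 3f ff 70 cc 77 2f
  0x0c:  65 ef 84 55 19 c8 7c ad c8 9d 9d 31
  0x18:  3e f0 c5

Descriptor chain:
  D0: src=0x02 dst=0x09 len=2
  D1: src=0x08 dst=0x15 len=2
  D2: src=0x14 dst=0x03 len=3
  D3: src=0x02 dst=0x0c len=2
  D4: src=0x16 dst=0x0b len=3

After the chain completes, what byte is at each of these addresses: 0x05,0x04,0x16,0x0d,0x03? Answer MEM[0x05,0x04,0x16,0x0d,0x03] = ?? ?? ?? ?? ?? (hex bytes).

D0: mem[0x09..0x0a] <- [2e ab]
D1: mem[0x15..0x16] <- [70 2e]
D2: mem[0x03..0x05] <- [c8 70 2e]
D3: mem[0x0c..0x0d] <- [2e c8]
D4: mem[0x0b..0x0d] <- [2e 31 3e]
query mem[0x05]=0x2e, mem[0x04]=0x70, mem[0x16]=0x2e, mem[0x0d]=0x3e, mem[0x03]=0xc8

MEM[0x05,0x04,0x16,0x0d,0x03] = 2e 70 2e 3e c8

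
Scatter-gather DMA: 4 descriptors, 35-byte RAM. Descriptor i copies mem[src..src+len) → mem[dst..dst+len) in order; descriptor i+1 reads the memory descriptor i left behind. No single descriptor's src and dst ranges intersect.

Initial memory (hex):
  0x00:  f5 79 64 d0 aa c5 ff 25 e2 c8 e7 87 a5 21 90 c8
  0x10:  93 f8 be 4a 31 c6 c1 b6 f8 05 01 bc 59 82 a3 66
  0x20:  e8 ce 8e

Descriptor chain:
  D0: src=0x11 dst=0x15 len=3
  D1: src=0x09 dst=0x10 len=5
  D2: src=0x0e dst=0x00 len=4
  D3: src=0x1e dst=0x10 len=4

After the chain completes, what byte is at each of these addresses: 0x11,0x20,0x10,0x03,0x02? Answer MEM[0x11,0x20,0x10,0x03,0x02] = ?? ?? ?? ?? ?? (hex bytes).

  after D0: wrote 3B at 0x15 = f8be4a
  after D1: wrote 5B at 0x10 = c8e787a521
  after D2: wrote 4B at 0x00 = 90c8c8e7
  after D3: wrote 4B at 0x10 = a366e8ce
query mem[0x11]=0x66, mem[0x20]=0xe8, mem[0x10]=0xa3, mem[0x03]=0xe7, mem[0x02]=0xc8

MEM[0x11,0x20,0x10,0x03,0x02] = 66 e8 a3 e7 c8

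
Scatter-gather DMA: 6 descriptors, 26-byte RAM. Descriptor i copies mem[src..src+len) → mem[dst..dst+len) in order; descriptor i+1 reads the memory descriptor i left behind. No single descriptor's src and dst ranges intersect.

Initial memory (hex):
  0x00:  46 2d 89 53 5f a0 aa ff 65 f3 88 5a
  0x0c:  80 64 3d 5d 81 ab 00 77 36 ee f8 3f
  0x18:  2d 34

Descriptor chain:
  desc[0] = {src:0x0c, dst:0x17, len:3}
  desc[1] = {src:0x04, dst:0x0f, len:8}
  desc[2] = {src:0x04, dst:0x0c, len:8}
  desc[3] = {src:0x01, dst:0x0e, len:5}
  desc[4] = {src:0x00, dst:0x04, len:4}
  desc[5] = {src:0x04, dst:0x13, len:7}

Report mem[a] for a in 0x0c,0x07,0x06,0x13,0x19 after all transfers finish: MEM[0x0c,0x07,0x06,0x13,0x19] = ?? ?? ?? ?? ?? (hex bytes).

MEM[0x0c,0x07,0x06,0x13,0x19] = 5f 53 89 46 88

[0] 0x0c->0x17 len=3 : 80 64 3d
[1] 0x04->0x0f len=8 : 5f a0 aa ff 65 f3 88 5a
[2] 0x04->0x0c len=8 : 5f a0 aa ff 65 f3 88 5a
[3] 0x01->0x0e len=5 : 2d 89 53 5f a0
[4] 0x00->0x04 len=4 : 46 2d 89 53
[5] 0x04->0x13 len=7 : 46 2d 89 53 65 f3 88
query mem[0x0c]=0x5f, mem[0x07]=0x53, mem[0x06]=0x89, mem[0x13]=0x46, mem[0x19]=0x88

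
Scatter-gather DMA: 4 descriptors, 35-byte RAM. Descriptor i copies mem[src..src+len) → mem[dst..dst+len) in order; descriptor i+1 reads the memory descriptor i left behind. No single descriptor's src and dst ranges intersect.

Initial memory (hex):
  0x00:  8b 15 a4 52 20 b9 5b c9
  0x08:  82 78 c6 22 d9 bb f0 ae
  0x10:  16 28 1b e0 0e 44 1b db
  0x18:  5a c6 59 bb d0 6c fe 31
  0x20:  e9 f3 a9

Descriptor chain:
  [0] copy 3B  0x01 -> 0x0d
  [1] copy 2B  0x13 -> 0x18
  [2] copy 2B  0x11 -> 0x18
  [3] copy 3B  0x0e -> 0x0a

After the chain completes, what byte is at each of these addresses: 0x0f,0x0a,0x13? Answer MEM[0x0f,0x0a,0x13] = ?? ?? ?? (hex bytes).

MEM[0x0f,0x0a,0x13] = 52 a4 e0

[0] 0x01->0x0d len=3 : 15 a4 52
[1] 0x13->0x18 len=2 : e0 0e
[2] 0x11->0x18 len=2 : 28 1b
[3] 0x0e->0x0a len=3 : a4 52 16
query mem[0x0f]=0x52, mem[0x0a]=0xa4, mem[0x13]=0xe0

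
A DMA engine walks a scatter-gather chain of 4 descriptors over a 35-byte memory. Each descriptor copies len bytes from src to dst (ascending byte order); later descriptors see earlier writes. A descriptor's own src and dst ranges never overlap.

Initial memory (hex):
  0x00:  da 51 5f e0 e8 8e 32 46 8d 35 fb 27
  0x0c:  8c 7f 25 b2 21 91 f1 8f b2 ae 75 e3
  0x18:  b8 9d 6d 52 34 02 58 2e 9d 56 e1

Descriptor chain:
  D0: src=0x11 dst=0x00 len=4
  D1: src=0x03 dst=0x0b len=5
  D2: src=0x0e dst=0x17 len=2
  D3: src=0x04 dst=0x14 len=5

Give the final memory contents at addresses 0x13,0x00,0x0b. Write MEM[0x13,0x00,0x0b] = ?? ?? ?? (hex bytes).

[0] 0x11->0x00 len=4 : 91 f1 8f b2
[1] 0x03->0x0b len=5 : b2 e8 8e 32 46
[2] 0x0e->0x17 len=2 : 32 46
[3] 0x04->0x14 len=5 : e8 8e 32 46 8d
query mem[0x13]=0x8f, mem[0x00]=0x91, mem[0x0b]=0xb2

MEM[0x13,0x00,0x0b] = 8f 91 b2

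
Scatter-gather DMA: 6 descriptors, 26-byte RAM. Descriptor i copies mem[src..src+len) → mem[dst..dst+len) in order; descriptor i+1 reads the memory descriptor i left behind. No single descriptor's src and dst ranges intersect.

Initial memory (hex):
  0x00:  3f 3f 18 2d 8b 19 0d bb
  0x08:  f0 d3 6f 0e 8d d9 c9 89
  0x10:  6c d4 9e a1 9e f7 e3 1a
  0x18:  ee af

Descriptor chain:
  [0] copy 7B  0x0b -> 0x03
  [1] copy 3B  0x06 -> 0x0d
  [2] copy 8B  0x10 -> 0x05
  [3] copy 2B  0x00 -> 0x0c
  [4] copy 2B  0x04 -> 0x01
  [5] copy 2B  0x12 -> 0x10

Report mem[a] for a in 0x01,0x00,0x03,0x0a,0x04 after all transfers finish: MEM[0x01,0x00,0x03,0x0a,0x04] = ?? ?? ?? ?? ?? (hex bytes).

MEM[0x01,0x00,0x03,0x0a,0x04] = 8d 3f 0e f7 8d

#0 dst[0x03+7] := {0x0e,0x8d,0xd9,0xc9,0x89,0x6c,0xd4}
#1 dst[0x0d+3] := {0xc9,0x89,0x6c}
#2 dst[0x05+8] := {0x6c,0xd4,0x9e,0xa1,0x9e,0xf7,0xe3,0x1a}
#3 dst[0x0c+2] := {0x3f,0x3f}
#4 dst[0x01+2] := {0x8d,0x6c}
#5 dst[0x10+2] := {0x9e,0xa1}
query mem[0x01]=0x8d, mem[0x00]=0x3f, mem[0x03]=0x0e, mem[0x0a]=0xf7, mem[0x04]=0x8d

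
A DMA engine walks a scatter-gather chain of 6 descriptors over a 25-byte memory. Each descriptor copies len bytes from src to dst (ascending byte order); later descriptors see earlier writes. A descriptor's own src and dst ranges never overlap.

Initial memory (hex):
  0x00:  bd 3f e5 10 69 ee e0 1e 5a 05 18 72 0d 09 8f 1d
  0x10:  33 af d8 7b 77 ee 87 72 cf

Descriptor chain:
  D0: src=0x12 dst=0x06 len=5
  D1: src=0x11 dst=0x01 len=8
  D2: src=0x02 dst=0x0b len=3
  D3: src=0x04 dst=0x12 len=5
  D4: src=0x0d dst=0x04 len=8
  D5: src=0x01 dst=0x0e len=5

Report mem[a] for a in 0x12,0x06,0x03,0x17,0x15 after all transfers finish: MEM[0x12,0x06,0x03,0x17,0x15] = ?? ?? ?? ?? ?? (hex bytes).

MEM[0x12,0x06,0x03,0x17,0x15] = 8f 1d 7b 72 72

#0 dst[0x06+5] := {0xd8,0x7b,0x77,0xee,0x87}
#1 dst[0x01+8] := {0xaf,0xd8,0x7b,0x77,0xee,0x87,0x72,0xcf}
#2 dst[0x0b+3] := {0xd8,0x7b,0x77}
#3 dst[0x12+5] := {0x77,0xee,0x87,0x72,0xcf}
#4 dst[0x04+8] := {0x77,0x8f,0x1d,0x33,0xaf,0x77,0xee,0x87}
#5 dst[0x0e+5] := {0xaf,0xd8,0x7b,0x77,0x8f}
query mem[0x12]=0x8f, mem[0x06]=0x1d, mem[0x03]=0x7b, mem[0x17]=0x72, mem[0x15]=0x72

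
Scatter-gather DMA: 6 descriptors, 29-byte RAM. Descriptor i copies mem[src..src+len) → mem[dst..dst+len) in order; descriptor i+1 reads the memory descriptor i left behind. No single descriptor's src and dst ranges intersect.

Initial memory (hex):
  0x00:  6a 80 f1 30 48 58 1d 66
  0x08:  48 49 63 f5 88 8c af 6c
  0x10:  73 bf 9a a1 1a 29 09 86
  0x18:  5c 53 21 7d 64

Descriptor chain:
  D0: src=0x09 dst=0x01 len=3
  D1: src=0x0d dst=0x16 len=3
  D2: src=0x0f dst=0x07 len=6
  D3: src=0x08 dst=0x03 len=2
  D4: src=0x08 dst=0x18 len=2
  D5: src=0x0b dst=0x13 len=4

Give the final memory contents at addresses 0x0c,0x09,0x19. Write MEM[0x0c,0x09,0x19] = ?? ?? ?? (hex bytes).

  after D0: wrote 3B at 0x01 = 4963f5
  after D1: wrote 3B at 0x16 = 8caf6c
  after D2: wrote 6B at 0x07 = 6c73bf9aa11a
  after D3: wrote 2B at 0x03 = 73bf
  after D4: wrote 2B at 0x18 = 73bf
  after D5: wrote 4B at 0x13 = a11a8caf
query mem[0x0c]=0x1a, mem[0x09]=0xbf, mem[0x19]=0xbf

MEM[0x0c,0x09,0x19] = 1a bf bf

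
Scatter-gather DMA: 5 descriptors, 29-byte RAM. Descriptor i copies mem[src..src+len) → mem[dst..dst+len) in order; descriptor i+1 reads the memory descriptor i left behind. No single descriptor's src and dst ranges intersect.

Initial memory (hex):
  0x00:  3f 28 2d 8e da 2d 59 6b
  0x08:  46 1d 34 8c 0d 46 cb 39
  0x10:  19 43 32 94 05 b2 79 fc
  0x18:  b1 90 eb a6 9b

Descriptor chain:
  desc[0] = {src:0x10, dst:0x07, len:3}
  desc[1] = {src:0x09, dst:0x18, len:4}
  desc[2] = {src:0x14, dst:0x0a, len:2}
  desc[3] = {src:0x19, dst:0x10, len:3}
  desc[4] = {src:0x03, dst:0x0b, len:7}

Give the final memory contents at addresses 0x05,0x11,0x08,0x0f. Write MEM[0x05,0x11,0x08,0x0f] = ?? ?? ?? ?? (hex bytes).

#0 dst[0x07+3] := {0x19,0x43,0x32}
#1 dst[0x18+4] := {0x32,0x34,0x8c,0x0d}
#2 dst[0x0a+2] := {0x05,0xb2}
#3 dst[0x10+3] := {0x34,0x8c,0x0d}
#4 dst[0x0b+7] := {0x8e,0xda,0x2d,0x59,0x19,0x43,0x32}
query mem[0x05]=0x2d, mem[0x11]=0x32, mem[0x08]=0x43, mem[0x0f]=0x19

MEM[0x05,0x11,0x08,0x0f] = 2d 32 43 19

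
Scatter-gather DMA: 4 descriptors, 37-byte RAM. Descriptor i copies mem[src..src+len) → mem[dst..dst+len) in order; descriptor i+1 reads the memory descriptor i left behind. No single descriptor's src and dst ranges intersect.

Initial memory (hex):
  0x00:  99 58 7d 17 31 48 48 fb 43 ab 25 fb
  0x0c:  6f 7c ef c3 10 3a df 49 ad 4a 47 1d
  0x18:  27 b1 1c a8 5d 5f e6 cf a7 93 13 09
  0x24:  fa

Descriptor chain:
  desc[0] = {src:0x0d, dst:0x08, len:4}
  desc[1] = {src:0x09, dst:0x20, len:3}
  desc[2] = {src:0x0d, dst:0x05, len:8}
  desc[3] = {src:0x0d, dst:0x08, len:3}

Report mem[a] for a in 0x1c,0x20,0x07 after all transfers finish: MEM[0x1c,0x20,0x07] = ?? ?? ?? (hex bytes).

MEM[0x1c,0x20,0x07] = 5d ef c3

D0: mem[0x08..0x0b] <- [7c ef c3 10]
D1: mem[0x20..0x22] <- [ef c3 10]
D2: mem[0x05..0x0c] <- [7c ef c3 10 3a df 49 ad]
D3: mem[0x08..0x0a] <- [7c ef c3]
query mem[0x1c]=0x5d, mem[0x20]=0xef, mem[0x07]=0xc3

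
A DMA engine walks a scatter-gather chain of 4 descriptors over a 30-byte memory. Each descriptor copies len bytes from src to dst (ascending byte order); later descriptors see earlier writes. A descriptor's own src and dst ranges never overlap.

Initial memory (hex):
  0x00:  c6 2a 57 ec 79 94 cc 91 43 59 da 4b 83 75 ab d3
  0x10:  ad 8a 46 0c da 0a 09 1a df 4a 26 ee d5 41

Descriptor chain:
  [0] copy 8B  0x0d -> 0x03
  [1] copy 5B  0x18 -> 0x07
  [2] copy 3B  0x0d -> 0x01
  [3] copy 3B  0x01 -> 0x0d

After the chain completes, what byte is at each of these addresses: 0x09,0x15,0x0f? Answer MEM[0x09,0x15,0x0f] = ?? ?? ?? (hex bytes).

  after D0: wrote 8B at 0x03 = 75abd3ad8a460cda
  after D1: wrote 5B at 0x07 = df4a26eed5
  after D2: wrote 3B at 0x01 = 75abd3
  after D3: wrote 3B at 0x0d = 75abd3
query mem[0x09]=0x26, mem[0x15]=0x0a, mem[0x0f]=0xd3

MEM[0x09,0x15,0x0f] = 26 0a d3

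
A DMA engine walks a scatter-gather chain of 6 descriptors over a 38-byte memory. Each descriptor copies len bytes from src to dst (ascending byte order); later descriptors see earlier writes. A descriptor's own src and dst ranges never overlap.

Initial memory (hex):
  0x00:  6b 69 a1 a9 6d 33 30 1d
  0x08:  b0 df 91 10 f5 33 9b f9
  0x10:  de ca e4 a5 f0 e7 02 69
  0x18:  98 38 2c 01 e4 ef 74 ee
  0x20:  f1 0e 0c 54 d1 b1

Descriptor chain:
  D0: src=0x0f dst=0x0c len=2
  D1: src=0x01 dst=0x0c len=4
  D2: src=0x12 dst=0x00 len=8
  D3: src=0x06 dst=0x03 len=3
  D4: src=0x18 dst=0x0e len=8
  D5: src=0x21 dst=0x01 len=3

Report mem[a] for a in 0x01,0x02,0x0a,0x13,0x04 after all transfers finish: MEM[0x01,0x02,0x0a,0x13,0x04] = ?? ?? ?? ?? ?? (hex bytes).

MEM[0x01,0x02,0x0a,0x13,0x04] = 0e 0c 91 ef 38

#0 dst[0x0c+2] := {0xf9,0xde}
#1 dst[0x0c+4] := {0x69,0xa1,0xa9,0x6d}
#2 dst[0x00+8] := {0xe4,0xa5,0xf0,0xe7,0x02,0x69,0x98,0x38}
#3 dst[0x03+3] := {0x98,0x38,0xb0}
#4 dst[0x0e+8] := {0x98,0x38,0x2c,0x01,0xe4,0xef,0x74,0xee}
#5 dst[0x01+3] := {0x0e,0x0c,0x54}
query mem[0x01]=0x0e, mem[0x02]=0x0c, mem[0x0a]=0x91, mem[0x13]=0xef, mem[0x04]=0x38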